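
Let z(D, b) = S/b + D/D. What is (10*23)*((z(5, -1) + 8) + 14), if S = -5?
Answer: 6440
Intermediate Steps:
z(D, b) = 1 - 5/b (z(D, b) = -5/b + D/D = -5/b + 1 = 1 - 5/b)
(10*23)*((z(5, -1) + 8) + 14) = (10*23)*(((-5 - 1)/(-1) + 8) + 14) = 230*((-1*(-6) + 8) + 14) = 230*((6 + 8) + 14) = 230*(14 + 14) = 230*28 = 6440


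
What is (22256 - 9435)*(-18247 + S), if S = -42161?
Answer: -774490968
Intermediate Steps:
(22256 - 9435)*(-18247 + S) = (22256 - 9435)*(-18247 - 42161) = 12821*(-60408) = -774490968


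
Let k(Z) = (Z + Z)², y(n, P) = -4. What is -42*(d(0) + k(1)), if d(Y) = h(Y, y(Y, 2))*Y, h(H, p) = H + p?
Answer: -168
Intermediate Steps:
d(Y) = Y*(-4 + Y) (d(Y) = (Y - 4)*Y = (-4 + Y)*Y = Y*(-4 + Y))
k(Z) = 4*Z² (k(Z) = (2*Z)² = 4*Z²)
-42*(d(0) + k(1)) = -42*(0*(-4 + 0) + 4*1²) = -42*(0*(-4) + 4*1) = -42*(0 + 4) = -42*4 = -168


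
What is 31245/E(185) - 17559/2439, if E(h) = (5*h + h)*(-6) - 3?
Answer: -7155636/601891 ≈ -11.889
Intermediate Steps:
E(h) = -3 - 36*h (E(h) = (6*h)*(-6) - 3 = -36*h - 3 = -3 - 36*h)
31245/E(185) - 17559/2439 = 31245/(-3 - 36*185) - 17559/2439 = 31245/(-3 - 6660) - 17559*1/2439 = 31245/(-6663) - 1951/271 = 31245*(-1/6663) - 1951/271 = -10415/2221 - 1951/271 = -7155636/601891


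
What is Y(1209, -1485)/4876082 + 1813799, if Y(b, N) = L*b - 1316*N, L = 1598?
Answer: 4422118270880/2438041 ≈ 1.8138e+6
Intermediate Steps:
Y(b, N) = -1316*N + 1598*b (Y(b, N) = 1598*b - 1316*N = -1316*N + 1598*b)
Y(1209, -1485)/4876082 + 1813799 = (-1316*(-1485) + 1598*1209)/4876082 + 1813799 = (1954260 + 1931982)*(1/4876082) + 1813799 = 3886242*(1/4876082) + 1813799 = 1943121/2438041 + 1813799 = 4422118270880/2438041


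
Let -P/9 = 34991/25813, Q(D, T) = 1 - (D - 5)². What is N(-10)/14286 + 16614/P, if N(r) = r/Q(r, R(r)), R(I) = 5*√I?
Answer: -76242801450581/55986719712 ≈ -1361.8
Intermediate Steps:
Q(D, T) = 1 - (-5 + D)²
N(r) = r/(1 - (-5 + r)²)
P = -314919/25813 ≈ -12.200
N(-10)/14286 + 16614/P = -1*(-10)/(-1 + (-5 - 10)²)/14286 + 16614/(-314919/25813) = -1*(-10)/(-1 + (-15)²)*(1/14286) + 16614*(-25813/314919) = -1*(-10)/(-1 + 225)*(1/14286) - 47650798/34991 = -1*(-10)/224*(1/14286) - 47650798/34991 = -1*(-10)*1/224*(1/14286) - 47650798/34991 = (5/112)*(1/14286) - 47650798/34991 = 5/1600032 - 47650798/34991 = -76242801450581/55986719712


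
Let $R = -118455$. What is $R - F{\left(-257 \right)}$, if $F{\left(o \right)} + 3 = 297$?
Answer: $-118749$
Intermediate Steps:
$F{\left(o \right)} = 294$ ($F{\left(o \right)} = -3 + 297 = 294$)
$R - F{\left(-257 \right)} = -118455 - 294 = -118749$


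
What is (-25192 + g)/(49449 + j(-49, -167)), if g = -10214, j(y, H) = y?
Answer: -17703/24700 ≈ -0.71672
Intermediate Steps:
(-25192 + g)/(49449 + j(-49, -167)) = (-25192 - 10214)/(49449 - 49) = -35406/49400 = -35406*1/49400 = -17703/24700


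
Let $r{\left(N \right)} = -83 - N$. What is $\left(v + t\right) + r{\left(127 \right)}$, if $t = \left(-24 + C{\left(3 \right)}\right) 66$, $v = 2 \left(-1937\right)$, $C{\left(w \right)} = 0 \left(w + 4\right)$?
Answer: $-5668$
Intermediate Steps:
$C{\left(w \right)} = 0$ ($C{\left(w \right)} = 0 \left(4 + w\right) = 0$)
$v = -3874$
$t = -1584$ ($t = \left(-24 + 0\right) 66 = \left(-24\right) 66 = -1584$)
$\left(v + t\right) + r{\left(127 \right)} = \left(-3874 - 1584\right) - 210 = -5458 - 210 = -5668$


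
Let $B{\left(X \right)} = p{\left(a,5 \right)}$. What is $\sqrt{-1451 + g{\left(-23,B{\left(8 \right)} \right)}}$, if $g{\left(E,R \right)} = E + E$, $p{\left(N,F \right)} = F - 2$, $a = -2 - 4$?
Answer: $i \sqrt{1497} \approx 38.691 i$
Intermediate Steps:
$a = -6$
$p{\left(N,F \right)} = -2 + F$
$B{\left(X \right)} = 3$ ($B{\left(X \right)} = -2 + 5 = 3$)
$g{\left(E,R \right)} = 2 E$
$\sqrt{-1451 + g{\left(-23,B{\left(8 \right)} \right)}} = \sqrt{-1451 + 2 \left(-23\right)} = \sqrt{-1451 - 46} = \sqrt{-1497} = i \sqrt{1497}$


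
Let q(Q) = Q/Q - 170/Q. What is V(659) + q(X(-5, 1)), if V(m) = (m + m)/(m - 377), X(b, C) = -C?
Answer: 24770/141 ≈ 175.67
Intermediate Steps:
q(Q) = 1 - 170/Q
V(m) = 2*m/(-377 + m) (V(m) = (2*m)/(-377 + m) = 2*m/(-377 + m))
V(659) + q(X(-5, 1)) = 2*659/(-377 + 659) + (-170 - 1*1)/((-1*1)) = 2*659/282 + (-170 - 1)/(-1) = 2*659*(1/282) - 1*(-171) = 659/141 + 171 = 24770/141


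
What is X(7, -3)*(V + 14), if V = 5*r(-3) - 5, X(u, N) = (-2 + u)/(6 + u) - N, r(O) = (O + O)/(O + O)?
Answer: 616/13 ≈ 47.385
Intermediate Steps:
r(O) = 1 (r(O) = (2*O)/((2*O)) = (2*O)*(1/(2*O)) = 1)
X(u, N) = -N + (-2 + u)/(6 + u) (X(u, N) = (-2 + u)/(6 + u) - N = -N + (-2 + u)/(6 + u))
V = 0 (V = 5*1 - 5 = 5 - 5 = 0)
X(7, -3)*(V + 14) = ((-2 + 7 - 6*(-3) - 1*(-3)*7)/(6 + 7))*(0 + 14) = ((-2 + 7 + 18 + 21)/13)*14 = ((1/13)*44)*14 = (44/13)*14 = 616/13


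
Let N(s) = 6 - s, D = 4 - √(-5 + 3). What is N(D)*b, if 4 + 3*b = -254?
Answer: -172 - 86*I*√2 ≈ -172.0 - 121.62*I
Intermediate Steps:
b = -86 (b = -4/3 + (⅓)*(-254) = -4/3 - 254/3 = -86)
D = 4 - I*√2 (D = 4 - √(-2) = 4 - I*√2 ≈ 4.0 - 1.4142*I)
N(D)*b = (6 - (4 - I*√2))*(-86) = (6 + (-4 + I*√2))*(-86) = (2 + I*√2)*(-86) = -172 - 86*I*√2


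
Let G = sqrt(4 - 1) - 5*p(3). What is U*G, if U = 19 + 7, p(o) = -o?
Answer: 390 + 26*sqrt(3) ≈ 435.03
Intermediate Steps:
G = 15 + sqrt(3) (G = sqrt(4 - 1) - (-5)*3 = sqrt(3) - 5*(-3) = sqrt(3) + 15 = 15 + sqrt(3) ≈ 16.732)
U = 26
U*G = 26*(15 + sqrt(3)) = 390 + 26*sqrt(3)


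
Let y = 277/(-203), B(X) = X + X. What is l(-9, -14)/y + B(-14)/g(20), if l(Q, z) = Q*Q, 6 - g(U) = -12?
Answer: -151865/2493 ≈ -60.917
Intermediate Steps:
g(U) = 18 (g(U) = 6 - 1*(-12) = 6 + 12 = 18)
B(X) = 2*X
y = -277/203 (y = 277*(-1/203) = -277/203 ≈ -1.3645)
l(Q, z) = Q**2
l(-9, -14)/y + B(-14)/g(20) = (-9)**2/(-277/203) + (2*(-14))/18 = 81*(-203/277) - 28*1/18 = -16443/277 - 14/9 = -151865/2493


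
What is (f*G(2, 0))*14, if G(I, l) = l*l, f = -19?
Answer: 0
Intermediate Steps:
G(I, l) = l²
(f*G(2, 0))*14 = -19*0²*14 = -19*0*14 = 0*14 = 0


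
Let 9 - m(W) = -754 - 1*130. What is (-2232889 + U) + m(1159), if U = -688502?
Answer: -2920498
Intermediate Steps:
m(W) = 893 (m(W) = 9 - (-754 - 1*130) = 9 - (-754 - 130) = 9 - 1*(-884) = 9 + 884 = 893)
(-2232889 + U) + m(1159) = (-2232889 - 688502) + 893 = -2921391 + 893 = -2920498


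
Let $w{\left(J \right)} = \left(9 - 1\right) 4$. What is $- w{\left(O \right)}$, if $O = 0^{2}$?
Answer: $-32$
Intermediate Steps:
$O = 0$
$w{\left(J \right)} = 32$ ($w{\left(J \right)} = 8 \cdot 4 = 32$)
$- w{\left(O \right)} = \left(-1\right) 32 = -32$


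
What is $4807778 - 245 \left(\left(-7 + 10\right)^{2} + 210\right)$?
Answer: $4754123$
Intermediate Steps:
$4807778 - 245 \left(\left(-7 + 10\right)^{2} + 210\right) = 4807778 - 245 \left(3^{2} + 210\right) = 4807778 - 245 \left(9 + 210\right) = 4807778 - 53655 = 4754123$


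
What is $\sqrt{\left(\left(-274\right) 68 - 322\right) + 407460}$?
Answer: $\sqrt{388506} \approx 623.3$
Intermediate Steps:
$\sqrt{\left(\left(-274\right) 68 - 322\right) + 407460} = \sqrt{\left(-18632 - 322\right) + 407460} = \sqrt{-18954 + 407460} = \sqrt{388506}$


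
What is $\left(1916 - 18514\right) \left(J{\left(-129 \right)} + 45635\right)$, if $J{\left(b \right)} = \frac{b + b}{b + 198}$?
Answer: $- \frac{17419916362}{23} \approx -7.5739 \cdot 10^{8}$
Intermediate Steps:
$J{\left(b \right)} = \frac{2 b}{198 + b}$
$\left(1916 - 18514\right) \left(J{\left(-129 \right)} + 45635\right) = \left(1916 - 18514\right) \left(2 \left(-129\right) \frac{1}{198 - 129} + 45635\right) = - 16598 \left(2 \left(-129\right) \frac{1}{69} + 45635\right) = - 16598 \left(- \frac{86}{23} + 45635\right) = \left(-16598\right) \frac{1049519}{23} = - \frac{17419916362}{23}$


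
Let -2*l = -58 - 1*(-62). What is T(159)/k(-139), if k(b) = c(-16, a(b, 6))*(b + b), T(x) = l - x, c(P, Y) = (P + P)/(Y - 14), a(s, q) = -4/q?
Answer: 1771/6672 ≈ 0.26544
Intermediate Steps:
l = -2 (l = -(-58 - 1*(-62))/2 = -(-58 + 62)/2 = -1/2*4 = -2)
c(P, Y) = 2*P/(-14 + Y) (c(P, Y) = (2*P)/(-14 + Y) = 2*P/(-14 + Y))
T(x) = -2 - x
k(b) = 48*b/11 (k(b) = (2*(-16)/(-14 - 4/6))*(b + b) = (2*(-16)/(-14 - 4*1/6))*(2*b) = (2*(-16)/(-14 - 2/3))*(2*b) = (2*(-16)/(-44/3))*(2*b) = (2*(-16)*(-3/44))*(2*b) = 24*(2*b)/11 = 48*b/11)
T(159)/k(-139) = (-2 - 1*159)/(((48/11)*(-139))) = (-2 - 159)/(-6672/11) = -161*(-11/6672) = 1771/6672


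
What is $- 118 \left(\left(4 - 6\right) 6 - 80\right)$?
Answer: $10856$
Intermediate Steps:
$- 118 \left(\left(4 - 6\right) 6 - 80\right) = - 118 \left(\left(-2\right) 6 - 80\right) = - 118 \left(-12 - 80\right) = \left(-118\right) \left(-92\right) = 10856$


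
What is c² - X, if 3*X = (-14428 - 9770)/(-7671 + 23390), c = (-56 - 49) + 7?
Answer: 150973342/15719 ≈ 9604.5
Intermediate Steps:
c = -98 (c = -105 + 7 = -98)
X = -8066/15719 (X = ((-14428 - 9770)/(-7671 + 23390))/3 = (-24198/15719)/3 = (-24198*1/15719)/3 = (⅓)*(-24198/15719) = -8066/15719 ≈ -0.51314)
c² - X = (-98)² - 1*(-8066/15719) = 9604 + 8066/15719 = 150973342/15719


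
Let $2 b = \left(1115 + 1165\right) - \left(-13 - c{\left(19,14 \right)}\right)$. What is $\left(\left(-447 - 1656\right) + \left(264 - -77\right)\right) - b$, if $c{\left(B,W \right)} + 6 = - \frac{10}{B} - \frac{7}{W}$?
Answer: $- \frac{220779}{76} \approx -2905.0$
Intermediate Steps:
$c{\left(B,W \right)} = -6 - \frac{10}{B} - \frac{7}{W}$ ($c{\left(B,W \right)} = -6 - \left(\frac{7}{W} + \frac{10}{B}\right) = -6 - \frac{10}{B} - \frac{7}{W}$)
$b = \frac{86867}{76}$ ($b = \frac{\left(1115 + 1165\right) + \left(\left(123 - \left(6 + \frac{1}{2} + \frac{10}{19}\right)\right) - 110\right)}{2} = \frac{2280 + \left(\left(123 - \frac{267}{38}\right) - 110\right)}{2} = \frac{2280 + \left(\frac{4407}{38} - 110\right)}{2} = \frac{2280 + \frac{227}{38}}{2} = \frac{1}{2} \cdot \frac{86867}{38} = \frac{86867}{76} \approx 1143.0$)
$\left(\left(-447 - 1656\right) + \left(264 - -77\right)\right) - b = \left(\left(-447 - 1656\right) + \left(264 - -77\right)\right) - \frac{86867}{76} = \left(-2103 + \left(264 + 77\right)\right) - \frac{86867}{76} = \left(-2103 + 341\right) - \frac{86867}{76} = -1762 - \frac{86867}{76} = - \frac{220779}{76}$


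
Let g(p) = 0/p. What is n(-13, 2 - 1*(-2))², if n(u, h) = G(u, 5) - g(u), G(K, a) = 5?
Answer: 25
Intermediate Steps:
g(p) = 0
n(u, h) = 5 (n(u, h) = 5 - 1*0 = 5 + 0 = 5)
n(-13, 2 - 1*(-2))² = 5² = 25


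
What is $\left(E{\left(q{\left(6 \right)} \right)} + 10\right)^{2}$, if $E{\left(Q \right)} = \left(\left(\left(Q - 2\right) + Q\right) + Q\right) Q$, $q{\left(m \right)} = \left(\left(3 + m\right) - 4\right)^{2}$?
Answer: $3367225$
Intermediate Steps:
$q{\left(m \right)} = \left(-1 + m\right)^{2}$
$E{\left(Q \right)} = Q \left(-2 + 3 Q\right)$ ($E{\left(Q \right)} = \left(\left(\left(-2 + Q\right) + Q\right) + Q\right) Q = \left(\left(-2 + 2 Q\right) + Q\right) Q = \left(-2 + 3 Q\right) Q = Q \left(-2 + 3 Q\right)$)
$\left(E{\left(q{\left(6 \right)} \right)} + 10\right)^{2} = \left(\left(-1 + 6\right)^{2} \left(-2 + 3 \left(-1 + 6\right)^{2}\right) + 10\right)^{2} = \left(5^{2} \left(-2 + 3 \cdot 5^{2}\right) + 10\right)^{2} = \left(25 \left(-2 + 3 \cdot 25\right) + 10\right)^{2} = \left(25 \left(-2 + 75\right) + 10\right)^{2} = \left(25 \cdot 73 + 10\right)^{2} = \left(1825 + 10\right)^{2} = 1835^{2} = 3367225$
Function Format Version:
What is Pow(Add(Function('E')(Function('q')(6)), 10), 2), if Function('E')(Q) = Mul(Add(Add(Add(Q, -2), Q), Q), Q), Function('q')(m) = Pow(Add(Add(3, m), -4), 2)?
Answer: 3367225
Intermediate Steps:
Function('q')(m) = Pow(Add(-1, m), 2)
Function('E')(Q) = Mul(Q, Add(-2, Mul(3, Q))) (Function('E')(Q) = Mul(Add(Add(Add(-2, Q), Q), Q), Q) = Mul(Add(Add(-2, Mul(2, Q)), Q), Q) = Mul(Add(-2, Mul(3, Q)), Q) = Mul(Q, Add(-2, Mul(3, Q))))
Pow(Add(Function('E')(Function('q')(6)), 10), 2) = Pow(Add(Mul(Pow(Add(-1, 6), 2), Add(-2, Mul(3, Pow(Add(-1, 6), 2)))), 10), 2) = Pow(Add(Mul(Pow(5, 2), Add(-2, Mul(3, Pow(5, 2)))), 10), 2) = Pow(Add(Mul(25, Add(-2, Mul(3, 25))), 10), 2) = Pow(Add(Mul(25, Add(-2, 75)), 10), 2) = Pow(Add(Mul(25, 73), 10), 2) = Pow(Add(1825, 10), 2) = Pow(1835, 2) = 3367225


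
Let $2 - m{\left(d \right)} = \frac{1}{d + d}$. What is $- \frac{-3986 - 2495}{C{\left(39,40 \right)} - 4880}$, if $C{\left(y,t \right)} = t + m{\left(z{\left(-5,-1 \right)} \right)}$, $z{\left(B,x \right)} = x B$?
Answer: $- \frac{64810}{48381} \approx -1.3396$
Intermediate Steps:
$z{\left(B,x \right)} = B x$
$m{\left(d \right)} = 2 - \frac{1}{2 d}$ ($m{\left(d \right)} = 2 - \frac{1}{d + d} = 2 - \frac{1}{2 d}$)
$C{\left(y,t \right)} = \frac{19}{10} + t$ ($C{\left(y,t \right)} = t + \left(2 - \frac{1}{2 \left(\left(-5\right) \left(-1\right)\right)}\right) = t + \left(2 - \frac{1}{2 \cdot 5}\right) = t + \left(2 - \frac{1}{10}\right) = t + \frac{19}{10} = \frac{19}{10} + t$)
$- \frac{-3986 - 2495}{C{\left(39,40 \right)} - 4880} = - \frac{-3986 - 2495}{\left(\frac{19}{10} + 40\right) - 4880} = - \frac{-3986 - 2495}{\frac{419}{10} - 4880} = - \frac{-3986 - 2495}{- \frac{48381}{10}} = - \frac{\left(-6481\right) \left(-10\right)}{48381} = \left(-1\right) \frac{64810}{48381} = - \frac{64810}{48381}$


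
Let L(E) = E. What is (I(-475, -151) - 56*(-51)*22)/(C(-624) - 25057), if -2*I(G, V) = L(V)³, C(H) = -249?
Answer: -3568615/50612 ≈ -70.509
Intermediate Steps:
I(G, V) = -V³/2
(I(-475, -151) - 56*(-51)*22)/(C(-624) - 25057) = (-½*(-151)³ - 56*(-51)*22)/(-249 - 25057) = (-½*(-3442951) + 2856*22)/(-25306) = (3442951/2 + 62832)*(-1/25306) = (3568615/2)*(-1/25306) = -3568615/50612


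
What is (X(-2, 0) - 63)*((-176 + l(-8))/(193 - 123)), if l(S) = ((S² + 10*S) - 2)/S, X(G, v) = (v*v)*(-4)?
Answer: 1251/8 ≈ 156.38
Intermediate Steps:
X(G, v) = -4*v² (X(G, v) = v²*(-4) = -4*v²)
l(S) = (-2 + S² + 10*S)/S
(X(-2, 0) - 63)*((-176 + l(-8))/(193 - 123)) = (-4*0² - 63)*((-176 + (10 - 8 - 2/(-8)))/(193 - 123)) = (-4*0 - 63)*((-176 + (10 - 8 - 2*(-⅛)))/70) = (0 - 63)*((-176 + (10 - 8 + ¼))*(1/70)) = -63*(-176 + 9/4)/70 = -(-43785)/(4*70) = -63*(-139/56) = 1251/8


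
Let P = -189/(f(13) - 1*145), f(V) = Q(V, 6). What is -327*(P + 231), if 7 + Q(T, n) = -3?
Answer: -11770038/155 ≈ -75936.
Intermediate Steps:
Q(T, n) = -10 (Q(T, n) = -7 - 3 = -10)
f(V) = -10
P = 189/155 (P = -189/(-10 - 1*145) = -189/(-10 - 145) = -189/(-155) = -189*(-1/155) = 189/155 ≈ 1.2194)
-327*(P + 231) = -327*(189/155 + 231) = -327*35994/155 = -11770038/155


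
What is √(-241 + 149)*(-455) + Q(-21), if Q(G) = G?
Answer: -21 - 910*I*√23 ≈ -21.0 - 4364.2*I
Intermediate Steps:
√(-241 + 149)*(-455) + Q(-21) = √(-241 + 149)*(-455) - 21 = √(-92)*(-455) - 21 = (2*I*√23)*(-455) - 21 = -910*I*√23 - 21 = -21 - 910*I*√23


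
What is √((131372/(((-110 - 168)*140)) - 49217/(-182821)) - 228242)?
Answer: I*√722236304876931609646490/1778848330 ≈ 477.75*I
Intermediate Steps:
√((131372/(((-110 - 168)*140)) - 49217/(-182821)) - 228242) = √((131372/((-278*140)) - 49217*(-1/182821)) - 228242) = √((131372/(-38920) + 49217/182821) - 228242) = √((131372*(-1/38920) + 49217/182821) - 228242) = √((-32843/9730 + 49217/182821) - 228242) = √(-5525508693/1778848330 - 228242) = √(-406013426044553/1778848330) = I*√722236304876931609646490/1778848330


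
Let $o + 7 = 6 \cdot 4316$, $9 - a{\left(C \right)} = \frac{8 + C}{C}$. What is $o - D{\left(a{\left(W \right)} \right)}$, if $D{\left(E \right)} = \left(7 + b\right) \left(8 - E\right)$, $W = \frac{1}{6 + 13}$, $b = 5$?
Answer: $24065$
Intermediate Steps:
$W = \frac{1}{19} \approx 0.052632$
$a{\left(C \right)} = 9 - \frac{8 + C}{C}$
$D{\left(E \right)} = 96 - 12 E$ ($D{\left(E \right)} = \left(7 + 5\right) \left(8 - E\right) = 12 \left(8 - E\right) = 96 - 12 E$)
$o = 25889$ ($o = -7 + 6 \cdot 4316 = -7 + 25896 = 25889$)
$o - D{\left(a{\left(W \right)} \right)} = 25889 - \left(96 - 12 \left(8 - 8 \frac{1}{\frac{1}{19}}\right)\right) = 25889 - \left(96 - 12 \left(8 - 152\right)\right) = 25889 - \left(96 - -1728\right) = 25889 - \left(96 + 1728\right) = 25889 - 1824 = 24065$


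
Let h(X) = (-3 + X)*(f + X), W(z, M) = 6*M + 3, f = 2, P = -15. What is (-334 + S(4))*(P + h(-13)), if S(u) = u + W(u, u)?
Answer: -48783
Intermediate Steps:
W(z, M) = 3 + 6*M
h(X) = (-3 + X)*(2 + X)
S(u) = 3 + 7*u (S(u) = u + (3 + 6*u) = 3 + 7*u)
(-334 + S(4))*(P + h(-13)) = (-334 + (3 + 7*4))*(-15 + (-6 + (-13)² - 1*(-13))) = (-334 + (3 + 28))*(-15 + (-6 + 169 + 13)) = (-334 + 31)*(-15 + 176) = -303*161 = -48783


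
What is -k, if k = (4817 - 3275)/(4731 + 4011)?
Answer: -257/1457 ≈ -0.17639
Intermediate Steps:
k = 257/1457 (k = 1542/8742 = 1542*(1/8742) = 257/1457 ≈ 0.17639)
-k = -1*257/1457 = -257/1457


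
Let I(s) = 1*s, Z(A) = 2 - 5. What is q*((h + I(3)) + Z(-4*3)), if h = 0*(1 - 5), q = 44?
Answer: 0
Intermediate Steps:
Z(A) = -3
I(s) = s
h = 0 (h = 0*(-4) = 0)
q*((h + I(3)) + Z(-4*3)) = 44*((0 + 3) - 3) = 44*(3 - 3) = 44*0 = 0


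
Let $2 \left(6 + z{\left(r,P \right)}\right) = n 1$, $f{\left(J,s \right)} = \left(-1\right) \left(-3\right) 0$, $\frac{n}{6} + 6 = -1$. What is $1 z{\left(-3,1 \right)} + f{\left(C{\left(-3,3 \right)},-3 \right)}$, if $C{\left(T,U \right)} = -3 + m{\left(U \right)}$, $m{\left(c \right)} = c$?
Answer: $-27$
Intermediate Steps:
$n = -42$ ($n = -36 + 6 \left(-1\right) = -36 - 6 = -42$)
$C{\left(T,U \right)} = -3 + U$
$f{\left(J,s \right)} = 0$ ($f{\left(J,s \right)} = 3 \cdot 0 = 0$)
$z{\left(r,P \right)} = -27$ ($z{\left(r,P \right)} = -6 + \frac{\left(-42\right) 1}{2} = -6 + \frac{1}{2} \left(-42\right) = -6 - 21 = -27$)
$1 z{\left(-3,1 \right)} + f{\left(C{\left(-3,3 \right)},-3 \right)} = 1 \left(-27\right) + 0 = -27 + 0 = -27$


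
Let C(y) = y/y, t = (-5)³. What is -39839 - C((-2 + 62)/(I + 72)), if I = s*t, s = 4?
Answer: -39840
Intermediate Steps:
t = -125
I = -500 (I = 4*(-125) = -500)
C(y) = 1
-39839 - C((-2 + 62)/(I + 72)) = -39839 - 1*1 = -39839 - 1 = -39840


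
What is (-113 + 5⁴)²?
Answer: 262144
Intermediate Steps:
(-113 + 5⁴)² = (-113 + 625)² = 512² = 262144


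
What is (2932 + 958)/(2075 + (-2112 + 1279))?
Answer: 1945/621 ≈ 3.1320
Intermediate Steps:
(2932 + 958)/(2075 + (-2112 + 1279)) = 3890/(2075 - 833) = 3890/1242 = 3890*(1/1242) = 1945/621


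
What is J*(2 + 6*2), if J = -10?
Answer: -140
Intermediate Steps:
J*(2 + 6*2) = -10*(2 + 6*2) = -10*(2 + 12) = -10*14 = -140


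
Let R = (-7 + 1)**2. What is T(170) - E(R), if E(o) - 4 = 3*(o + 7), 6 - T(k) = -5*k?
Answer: 723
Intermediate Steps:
T(k) = 6 + 5*k (T(k) = 6 - (-5)*k = 6 + 5*k)
R = 36 (R = (-6)**2 = 36)
E(o) = 25 + 3*o (E(o) = 4 + 3*(o + 7) = 4 + 3*(7 + o) = 4 + (21 + 3*o) = 25 + 3*o)
T(170) - E(R) = (6 + 5*170) - (25 + 3*36) = (6 + 850) - (25 + 108) = 856 - 1*133 = 856 - 133 = 723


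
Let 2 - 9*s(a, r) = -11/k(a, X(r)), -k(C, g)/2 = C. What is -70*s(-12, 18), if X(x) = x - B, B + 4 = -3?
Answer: -2065/108 ≈ -19.120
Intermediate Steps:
B = -7 (B = -4 - 3 = -7)
X(x) = 7 + x (X(x) = x - 1*(-7) = x + 7 = 7 + x)
k(C, g) = -2*C
s(a, r) = 2/9 - 11/(18*a) (s(a, r) = 2/9 - (-11)/(9*((-2*a))) = 2/9 - (-11)*(-1/(2*a))/9 = 2/9 - 11/(18*a))
-70*s(-12, 18) = -35*(-11 + 4*(-12))/(9*(-12)) = -35*(-1)*(-11 - 48)/(9*12) = -35*(-1)*(-59)/(9*12) = -70*59/216 = -2065/108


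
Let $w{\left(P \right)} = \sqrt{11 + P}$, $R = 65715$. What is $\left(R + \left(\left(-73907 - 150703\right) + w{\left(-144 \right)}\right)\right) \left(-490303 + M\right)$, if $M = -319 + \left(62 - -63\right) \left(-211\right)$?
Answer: $82148238315 - 516997 i \sqrt{133} \approx 8.2148 \cdot 10^{10} - 5.9623 \cdot 10^{6} i$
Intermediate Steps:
$M = -26694$ ($M = -319 + \left(62 + 63\right) \left(-211\right) = -319 + 125 \left(-211\right) = -319 - 26375 = -26694$)
$\left(R + \left(\left(-73907 - 150703\right) + w{\left(-144 \right)}\right)\right) \left(-490303 + M\right) = \left(65715 + \left(\left(-73907 - 150703\right) + \sqrt{11 - 144}\right)\right) \left(-490303 - 26694\right) = \left(65715 - \left(224610 - \sqrt{-133}\right)\right) \left(-516997\right) = \left(65715 - \left(224610 - i \sqrt{133}\right)\right) \left(-516997\right) = \left(-158895 + i \sqrt{133}\right) \left(-516997\right) = 82148238315 - 516997 i \sqrt{133}$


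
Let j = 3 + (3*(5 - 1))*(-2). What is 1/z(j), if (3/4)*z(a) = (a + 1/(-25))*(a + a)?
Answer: 25/29456 ≈ 0.00084872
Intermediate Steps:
j = -21 (j = 3 + (3*4)*(-2) = 3 + 12*(-2) = 3 - 24 = -21)
z(a) = 8*a*(-1/25 + a)/3 (z(a) = 4*((a + 1/(-25))*(a + a))/3 = 4*((a - 1/25)*(2*a))/3 = 4*((-1/25 + a)*(2*a))/3 = 4*(2*a*(-1/25 + a))/3 = 8*a*(-1/25 + a)/3)
1/z(j) = 1/((8/75)*(-21)*(-1 + 25*(-21))) = 1/((8/75)*(-21)*(-1 - 525)) = 1/((8/75)*(-21)*(-526)) = 1/(29456/25) = 25/29456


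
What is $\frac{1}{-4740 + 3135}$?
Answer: $- \frac{1}{1605} \approx -0.00062305$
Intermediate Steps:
$\frac{1}{-4740 + 3135} = \frac{1}{-1605} = - \frac{1}{1605}$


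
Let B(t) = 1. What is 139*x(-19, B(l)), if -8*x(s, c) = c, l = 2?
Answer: -139/8 ≈ -17.375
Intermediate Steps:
x(s, c) = -c/8
139*x(-19, B(l)) = 139*(-⅛*1) = 139*(-⅛) = -139/8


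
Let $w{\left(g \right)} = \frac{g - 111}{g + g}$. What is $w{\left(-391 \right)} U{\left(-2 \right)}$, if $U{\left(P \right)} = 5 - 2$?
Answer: $\frac{753}{391} \approx 1.9258$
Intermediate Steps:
$w{\left(g \right)} = \frac{-111 + g}{2 g}$
$U{\left(P \right)} = 3$ ($U{\left(P \right)} = 5 - 2 = 3$)
$w{\left(-391 \right)} U{\left(-2 \right)} = \frac{-111 - 391}{2 \left(-391\right)} 3 = \frac{1}{2} \left(- \frac{1}{391}\right) \left(-502\right) 3 = \frac{251}{391} \cdot 3 = \frac{753}{391}$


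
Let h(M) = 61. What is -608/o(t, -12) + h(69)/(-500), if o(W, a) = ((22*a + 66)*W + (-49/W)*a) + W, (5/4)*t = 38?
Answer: -11426017/567098500 ≈ -0.020148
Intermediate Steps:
t = 152/5 (t = (⅘)*38 = 152/5 ≈ 30.400)
o(W, a) = W + W*(66 + 22*a) - 49*a/W (o(W, a) = ((66 + 22*a)*W - 49*a/W) + W = (W*(66 + 22*a) - 49*a/W) + W = W + W*(66 + 22*a) - 49*a/W)
-608/o(t, -12) + h(69)/(-500) = -608*152/(5*(-49*(-12) + (152/5)²*(67 + 22*(-12)))) + 61/(-500) = -608*152/(5*(588 + 23104*(67 - 264)/25)) + 61*(-1/500) = -608*152/(5*(588 + (23104/25)*(-197))) - 61/500 = -608*152/(5*(588 - 4551488/25)) - 61/500 = -608/((5/152)*(-4536788/25)) - 61/500 = -608/(-1134197/190) - 61/500 = -608*(-190/1134197) - 61/500 = 115520/1134197 - 61/500 = -11426017/567098500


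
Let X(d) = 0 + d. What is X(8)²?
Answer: 64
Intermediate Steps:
X(d) = d
X(8)² = 8² = 64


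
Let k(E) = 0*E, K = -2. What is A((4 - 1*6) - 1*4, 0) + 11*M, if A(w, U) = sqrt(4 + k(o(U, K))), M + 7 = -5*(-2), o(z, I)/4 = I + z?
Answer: 35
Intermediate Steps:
o(z, I) = 4*I + 4*z (o(z, I) = 4*(I + z) = 4*I + 4*z)
M = 3 (M = -7 - 5*(-2) = -7 + 10 = 3)
k(E) = 0
A(w, U) = 2 (A(w, U) = sqrt(4 + 0) = sqrt(4) = 2)
A((4 - 1*6) - 1*4, 0) + 11*M = 2 + 11*3 = 2 + 33 = 35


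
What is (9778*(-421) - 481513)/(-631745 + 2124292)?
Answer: -4598051/1492547 ≈ -3.0807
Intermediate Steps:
(9778*(-421) - 481513)/(-631745 + 2124292) = (-4116538 - 481513)/1492547 = -4598051*1/1492547 = -4598051/1492547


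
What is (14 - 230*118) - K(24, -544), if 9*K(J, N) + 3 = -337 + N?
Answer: -243250/9 ≈ -27028.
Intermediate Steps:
K(J, N) = -340/9 + N/9 (K(J, N) = -⅓ + (-337 + N)/9 = -⅓ + (-337/9 + N/9) = -340/9 + N/9)
(14 - 230*118) - K(24, -544) = (14 - 230*118) - (-340/9 + (⅑)*(-544)) = (14 - 27140) - (-340/9 - 544/9) = -27126 - 1*(-884/9) = -27126 + 884/9 = -243250/9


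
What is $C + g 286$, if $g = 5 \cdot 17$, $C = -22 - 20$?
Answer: $24268$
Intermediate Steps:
$C = -42$
$g = 85$
$C + g 286 = -42 + 85 \cdot 286 = -42 + 24310 = 24268$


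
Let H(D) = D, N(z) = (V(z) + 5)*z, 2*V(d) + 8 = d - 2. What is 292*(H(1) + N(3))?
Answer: 1606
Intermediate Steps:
V(d) = -5 + d/2 (V(d) = -4 + (d - 2)/2 = -4 + (-2 + d)/2 = -4 + (-1 + d/2) = -5 + d/2)
N(z) = z²/2 (N(z) = ((-5 + z/2) + 5)*z = (z/2)*z = z²/2)
292*(H(1) + N(3)) = 292*(1 + (½)*3²) = 292*(1 + (½)*9) = 292*(1 + 9/2) = 292*(11/2) = 1606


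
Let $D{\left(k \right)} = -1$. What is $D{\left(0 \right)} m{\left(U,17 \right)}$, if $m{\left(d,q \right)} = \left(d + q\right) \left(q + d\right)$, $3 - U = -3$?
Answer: $-529$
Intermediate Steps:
$U = 6$ ($U = 3 - -3 = 3 + 3 = 6$)
$m{\left(d,q \right)} = \left(d + q\right)^{2}$ ($m{\left(d,q \right)} = \left(d + q\right) \left(d + q\right) = \left(d + q\right)^{2}$)
$D{\left(0 \right)} m{\left(U,17 \right)} = - \left(6 + 17\right)^{2} = - 23^{2} = \left(-1\right) 529 = -529$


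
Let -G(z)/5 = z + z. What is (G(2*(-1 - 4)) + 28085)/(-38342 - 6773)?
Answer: -5637/9023 ≈ -0.62474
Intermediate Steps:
G(z) = -10*z (G(z) = -5*(z + z) = -10*z)
(G(2*(-1 - 4)) + 28085)/(-38342 - 6773) = (-20*(-1 - 4) + 28085)/(-38342 - 6773) = (-20*(-5) + 28085)/(-45115) = (-10*(-10) + 28085)*(-1/45115) = (100 + 28085)*(-1/45115) = 28185*(-1/45115) = -5637/9023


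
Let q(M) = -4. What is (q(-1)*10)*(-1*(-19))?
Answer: -760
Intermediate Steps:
(q(-1)*10)*(-1*(-19)) = (-4*10)*(-1*(-19)) = -40*19 = -760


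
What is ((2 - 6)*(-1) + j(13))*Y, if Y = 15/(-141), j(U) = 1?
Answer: -25/47 ≈ -0.53191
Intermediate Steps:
Y = -5/47 (Y = 15*(-1/141) = -5/47 ≈ -0.10638)
((2 - 6)*(-1) + j(13))*Y = ((2 - 6)*(-1) + 1)*(-5/47) = (-4*(-1) + 1)*(-5/47) = (4 + 1)*(-5/47) = 5*(-5/47) = -25/47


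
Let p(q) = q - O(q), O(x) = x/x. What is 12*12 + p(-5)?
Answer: 138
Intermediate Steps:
O(x) = 1
p(q) = -1 + q (p(q) = q - 1*1 = q - 1 = -1 + q)
12*12 + p(-5) = 12*12 + (-1 - 5) = 144 - 6 = 138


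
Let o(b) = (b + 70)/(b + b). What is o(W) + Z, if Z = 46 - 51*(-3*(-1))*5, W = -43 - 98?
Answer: -202687/282 ≈ -718.75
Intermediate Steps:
W = -141
o(b) = (70 + b)/(2*b) (o(b) = (70 + b)/((2*b)) = (70 + b)*(1/(2*b)) = (70 + b)/(2*b))
Z = -719 (Z = 46 - 153*5 = 46 - 51*15 = 46 - 765 = -719)
o(W) + Z = (1/2)*(70 - 141)/(-141) - 719 = (1/2)*(-1/141)*(-71) - 719 = 71/282 - 719 = -202687/282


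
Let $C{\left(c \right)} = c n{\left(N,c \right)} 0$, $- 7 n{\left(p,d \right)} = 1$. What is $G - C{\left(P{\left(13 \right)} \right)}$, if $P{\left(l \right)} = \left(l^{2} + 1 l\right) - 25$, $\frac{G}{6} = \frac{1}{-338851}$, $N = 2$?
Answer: $- \frac{6}{338851} \approx -1.7707 \cdot 10^{-5}$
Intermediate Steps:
$G = - \frac{6}{338851}$ ($G = \frac{6}{-338851} = 6 \left(- \frac{1}{338851}\right) = - \frac{6}{338851} \approx -1.7707 \cdot 10^{-5}$)
$n{\left(p,d \right)} = - \frac{1}{7}$ ($n{\left(p,d \right)} = \left(- \frac{1}{7}\right) 1 = - \frac{1}{7}$)
$P{\left(l \right)} = -25 + l + l^{2}$ ($P{\left(l \right)} = \left(l^{2} + l\right) - 25 = \left(l + l^{2}\right) - 25 = -25 + l + l^{2}$)
$C{\left(c \right)} = 0$ ($C{\left(c \right)} = c \left(- \frac{1}{7}\right) 0 = - \frac{c}{7} \cdot 0 = 0$)
$G - C{\left(P{\left(13 \right)} \right)} = - \frac{6}{338851} - 0 = - \frac{6}{338851} + 0 = - \frac{6}{338851}$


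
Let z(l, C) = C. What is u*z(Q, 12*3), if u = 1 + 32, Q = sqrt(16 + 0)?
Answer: 1188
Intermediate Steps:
Q = 4 (Q = sqrt(16) = 4)
u = 33
u*z(Q, 12*3) = 33*(12*3) = 33*36 = 1188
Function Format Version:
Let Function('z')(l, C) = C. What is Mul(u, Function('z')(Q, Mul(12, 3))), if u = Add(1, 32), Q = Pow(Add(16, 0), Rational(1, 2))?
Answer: 1188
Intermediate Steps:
Q = 4 (Q = Pow(16, Rational(1, 2)) = 4)
u = 33
Mul(u, Function('z')(Q, Mul(12, 3))) = Mul(33, Mul(12, 3)) = Mul(33, 36) = 1188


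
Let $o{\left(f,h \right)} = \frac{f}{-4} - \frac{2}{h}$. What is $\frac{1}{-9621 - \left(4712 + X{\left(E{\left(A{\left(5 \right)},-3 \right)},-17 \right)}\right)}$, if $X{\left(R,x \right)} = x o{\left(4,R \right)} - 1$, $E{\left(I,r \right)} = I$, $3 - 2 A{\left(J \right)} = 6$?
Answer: $- \frac{3}{42979} \approx -6.9802 \cdot 10^{-5}$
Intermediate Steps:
$A{\left(J \right)} = - \frac{3}{2}$ ($A{\left(J \right)} = \frac{3}{2} - 3 = - \frac{3}{2}$)
$o{\left(f,h \right)} = - \frac{2}{h} - \frac{f}{4}$ ($o{\left(f,h \right)} = f \left(- \frac{1}{4}\right) - \frac{2}{h} = - \frac{f}{4} - \frac{2}{h} = - \frac{2}{h} - \frac{f}{4}$)
$X{\left(R,x \right)} = -1 + x \left(-1 - \frac{2}{R}\right)$ ($X{\left(R,x \right)} = x \left(- \frac{2}{R} - 1\right) - 1 = x \left(-1 - \frac{2}{R}\right) - 1 = -1 + x \left(-1 - \frac{2}{R}\right)$)
$\frac{1}{-9621 - \left(4712 + X{\left(E{\left(A{\left(5 \right)},-3 \right)},-17 \right)}\right)} = \frac{1}{-9621 - \left(4712 + \frac{\left(-1\right) \left(- \frac{3}{2}\right) - - 17 \left(2 - \frac{3}{2}\right)}{- \frac{3}{2}}\right)} = \frac{1}{-9621 - \left(4712 - \frac{2 \left(\frac{3}{2} - \left(-17\right) \frac{1}{2}\right)}{3}\right)} = \frac{1}{-9621 - \left(4712 - \frac{2 \left(\frac{3}{2} + \frac{17}{2}\right)}{3}\right)} = \frac{1}{-9621 - \left(4712 - \frac{20}{3}\right)} = \frac{1}{-9621 - \frac{14116}{3}} = \frac{1}{- \frac{42979}{3}} = - \frac{3}{42979}$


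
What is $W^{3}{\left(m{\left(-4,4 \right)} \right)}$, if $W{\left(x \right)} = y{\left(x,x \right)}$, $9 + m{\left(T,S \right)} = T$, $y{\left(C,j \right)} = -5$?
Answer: $-125$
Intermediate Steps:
$m{\left(T,S \right)} = -9 + T$
$W{\left(x \right)} = -5$
$W^{3}{\left(m{\left(-4,4 \right)} \right)} = \left(-5\right)^{3} = -125$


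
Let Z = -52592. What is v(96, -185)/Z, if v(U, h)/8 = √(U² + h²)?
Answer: -√43441/6574 ≈ -0.031704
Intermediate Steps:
v(U, h) = 8*√(U² + h²)
v(96, -185)/Z = (8*√(96² + (-185)²))/(-52592) = (8*√(9216 + 34225))*(-1/52592) = (8*√43441)*(-1/52592) = -√43441/6574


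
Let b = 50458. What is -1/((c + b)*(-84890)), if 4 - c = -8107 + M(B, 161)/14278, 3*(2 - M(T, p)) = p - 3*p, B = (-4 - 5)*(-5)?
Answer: 21417/106483648333010 ≈ 2.0113e-10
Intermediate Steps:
B = 45 (B = -9*(-5) = 45)
M(T, p) = 2 + 2*p/3 (M(T, p) = 2 - (p - 3*p)/3 = 2 - (-2)*p/3 = 2 + 2*p/3)
c = 173713123/21417 (c = 4 - (-8107 + (2 + (2/3)*161)/14278) = 4 - (-8107 + (2 + 322/3)*(1/14278)) = 4 - (-8107 + (328/3)*(1/14278)) = 4 - (-8107 + 164/21417) = 4 - 1*(-173627455/21417) = 4 + 173627455/21417 = 173713123/21417 ≈ 8111.0)
-1/((c + b)*(-84890)) = -1/((173713123/21417 + 50458)*(-84890)) = -(-1)/(1254372109/21417*84890) = -21417*(-1)/(1254372109*84890) = -1*(-21417/106483648333010) = 21417/106483648333010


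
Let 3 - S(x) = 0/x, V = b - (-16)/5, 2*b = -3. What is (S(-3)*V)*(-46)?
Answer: -1173/5 ≈ -234.60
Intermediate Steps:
b = -3/2 (b = (½)*(-3) = -3/2 ≈ -1.5000)
V = 17/10 (V = -3/2 - (-16)/5 = -3/2 - 1*(-16/5) = -3/2 + 16/5 = 17/10 ≈ 1.7000)
S(x) = 3 (S(x) = 3 - 0/x = 3 - 1*0 = 3 + 0 = 3)
(S(-3)*V)*(-46) = (3*(17/10))*(-46) = (51/10)*(-46) = -1173/5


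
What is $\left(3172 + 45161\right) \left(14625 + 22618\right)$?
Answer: $1800065919$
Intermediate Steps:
$\left(3172 + 45161\right) \left(14625 + 22618\right) = 48333 \cdot 37243 = 1800065919$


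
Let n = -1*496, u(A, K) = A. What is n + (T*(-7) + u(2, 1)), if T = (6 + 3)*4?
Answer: -746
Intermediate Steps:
n = -496
T = 36 (T = 9*4 = 36)
n + (T*(-7) + u(2, 1)) = -496 + (36*(-7) + 2) = -496 + (-252 + 2) = -496 - 250 = -746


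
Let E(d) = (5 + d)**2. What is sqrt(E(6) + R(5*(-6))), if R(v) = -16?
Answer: sqrt(105) ≈ 10.247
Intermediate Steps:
sqrt(E(6) + R(5*(-6))) = sqrt((5 + 6)**2 - 16) = sqrt(11**2 - 16) = sqrt(121 - 16) = sqrt(105)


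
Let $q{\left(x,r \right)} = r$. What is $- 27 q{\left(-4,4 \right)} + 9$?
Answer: $-99$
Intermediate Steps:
$- 27 q{\left(-4,4 \right)} + 9 = \left(-27\right) 4 + 9 = -108 + 9 = -99$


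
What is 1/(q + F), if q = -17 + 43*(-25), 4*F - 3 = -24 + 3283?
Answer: -2/553 ≈ -0.0036166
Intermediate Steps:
F = 1631/2 (F = ¾ + (-24 + 3283)/4 = ¾ + (¼)*3259 = ¾ + 3259/4 = 1631/2 ≈ 815.50)
q = -1092 (q = -17 - 1075 = -1092)
1/(q + F) = 1/(-1092 + 1631/2) = 1/(-553/2) = -2/553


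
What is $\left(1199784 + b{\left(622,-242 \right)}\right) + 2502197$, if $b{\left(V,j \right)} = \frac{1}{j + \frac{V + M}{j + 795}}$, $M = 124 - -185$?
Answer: $\frac{70282109206}{18985} \approx 3.702 \cdot 10^{6}$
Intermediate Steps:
$M = 309$ ($M = 124 + 185 = 309$)
$b{\left(V,j \right)} = \frac{1}{j + \frac{309 + V}{795 + j}}$ ($b{\left(V,j \right)} = \frac{1}{j + \frac{V + 309}{j + 795}} = \frac{1}{j + \frac{309 + V}{795 + j}}$)
$\left(1199784 + b{\left(622,-242 \right)}\right) + 2502197 = \left(1199784 + \frac{795 - 242}{309 + 622 + \left(-242\right)^{2} + 795 \left(-242\right)}\right) + 2502197 = \left(1199784 + \frac{1}{309 + 622 + 58564 - 192390} \cdot 553\right) + 2502197 = \left(1199784 + \frac{1}{-132895} \cdot 553\right) + 2502197 = \left(1199784 - \frac{79}{18985}\right) + 2502197 = \frac{22777899161}{18985} + 2502197 = \frac{70282109206}{18985}$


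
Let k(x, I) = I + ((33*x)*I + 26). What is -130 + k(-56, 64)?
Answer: -118312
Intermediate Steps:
k(x, I) = 26 + I + 33*I*x (k(x, I) = I + (33*I*x + 26) = I + (26 + 33*I*x) = 26 + I + 33*I*x)
-130 + k(-56, 64) = -130 + (26 + 64 + 33*64*(-56)) = -130 + (26 + 64 - 118272) = -130 - 118182 = -118312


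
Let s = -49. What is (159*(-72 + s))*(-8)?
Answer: 153912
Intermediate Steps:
(159*(-72 + s))*(-8) = (159*(-72 - 49))*(-8) = (159*(-121))*(-8) = -19239*(-8) = 153912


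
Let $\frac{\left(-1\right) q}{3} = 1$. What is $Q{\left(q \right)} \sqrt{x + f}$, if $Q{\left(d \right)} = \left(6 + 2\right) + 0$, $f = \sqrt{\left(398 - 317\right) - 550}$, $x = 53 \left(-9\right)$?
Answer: $8 \sqrt{-477 + i \sqrt{469}} \approx 3.9653 + 174.77 i$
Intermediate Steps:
$x = -477$
$q = -3$ ($q = \left(-3\right) 1 = -3$)
$f = i \sqrt{469}$ ($f = \sqrt{81 - 550} = \sqrt{-469} = i \sqrt{469} \approx 21.656 i$)
$Q{\left(d \right)} = 8$ ($Q{\left(d \right)} = 8 + 0 = 8$)
$Q{\left(q \right)} \sqrt{x + f} = 8 \sqrt{-477 + i \sqrt{469}}$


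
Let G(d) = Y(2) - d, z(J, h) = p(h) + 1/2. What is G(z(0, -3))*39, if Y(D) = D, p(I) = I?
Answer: 351/2 ≈ 175.50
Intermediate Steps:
z(J, h) = ½ + h (z(J, h) = h + 1/2 = h + 1*(½) = h + ½ = ½ + h)
G(d) = 2 - d
G(z(0, -3))*39 = (2 - (½ - 3))*39 = (2 - 1*(-5/2))*39 = (2 + 5/2)*39 = (9/2)*39 = 351/2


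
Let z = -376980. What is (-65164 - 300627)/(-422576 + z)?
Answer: 365791/799556 ≈ 0.45749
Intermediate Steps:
(-65164 - 300627)/(-422576 + z) = (-65164 - 300627)/(-422576 - 376980) = -365791/(-799556) = -365791*(-1/799556) = 365791/799556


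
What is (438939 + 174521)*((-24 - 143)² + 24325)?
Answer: 32031200440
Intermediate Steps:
(438939 + 174521)*((-24 - 143)² + 24325) = 613460*((-167)² + 24325) = 613460*(27889 + 24325) = 613460*52214 = 32031200440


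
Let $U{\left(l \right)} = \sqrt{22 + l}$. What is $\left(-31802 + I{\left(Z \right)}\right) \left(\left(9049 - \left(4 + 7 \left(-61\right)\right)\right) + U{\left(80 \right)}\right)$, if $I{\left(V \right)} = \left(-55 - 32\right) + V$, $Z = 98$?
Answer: $-301124352 - 31791 \sqrt{102} \approx -3.0145 \cdot 10^{8}$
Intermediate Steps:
$I{\left(V \right)} = -87 + V$
$\left(-31802 + I{\left(Z \right)}\right) \left(\left(9049 - \left(4 + 7 \left(-61\right)\right)\right) + U{\left(80 \right)}\right) = \left(-31802 + \left(-87 + 98\right)\right) \left(\left(9049 - \left(4 + 7 \left(-61\right)\right)\right) + \sqrt{22 + 80}\right) = \left(-31802 + 11\right) \left(\left(9049 - \left(4 - 427\right)\right) + \sqrt{102}\right) = - 31791 \left(\left(9049 - -423\right) + \sqrt{102}\right) = - 31791 \left(\left(9049 + 423\right) + \sqrt{102}\right) = - 31791 \left(9472 + \sqrt{102}\right) = -301124352 - 31791 \sqrt{102}$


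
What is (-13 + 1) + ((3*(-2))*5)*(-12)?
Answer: 348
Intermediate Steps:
(-13 + 1) + ((3*(-2))*5)*(-12) = -12 - 6*5*(-12) = -12 - 30*(-12) = -12 + 360 = 348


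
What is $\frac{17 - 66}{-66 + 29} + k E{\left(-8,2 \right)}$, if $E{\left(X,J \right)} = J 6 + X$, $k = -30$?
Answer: $- \frac{4391}{37} \approx -118.68$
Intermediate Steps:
$E{\left(X,J \right)} = X + 6 J$ ($E{\left(X,J \right)} = 6 J + X = X + 6 J$)
$\frac{17 - 66}{-66 + 29} + k E{\left(-8,2 \right)} = \frac{17 - 66}{-66 + 29} - 30 \left(-8 + 6 \cdot 2\right) = - \frac{49}{-37} - 30 \left(-8 + 12\right) = \left(-49\right) \left(- \frac{1}{37}\right) - 120 = \frac{49}{37} - 120 = - \frac{4391}{37}$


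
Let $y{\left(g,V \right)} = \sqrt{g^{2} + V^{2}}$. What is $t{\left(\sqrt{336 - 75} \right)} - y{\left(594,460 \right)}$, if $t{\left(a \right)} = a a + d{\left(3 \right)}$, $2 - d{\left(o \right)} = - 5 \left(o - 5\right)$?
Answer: $253 - 2 \sqrt{141109} \approx -498.29$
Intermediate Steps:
$d{\left(o \right)} = -23 + 5 o$ ($d{\left(o \right)} = 2 - - 5 \left(o - 5\right) = 2 - - 5 \left(-5 + o\right) = 2 - \left(25 - 5 o\right) = 2 + \left(-25 + 5 o\right) = -23 + 5 o$)
$y{\left(g,V \right)} = \sqrt{V^{2} + g^{2}}$
$t{\left(a \right)} = -8 + a^{2}$ ($t{\left(a \right)} = a a + \left(-23 + 5 \cdot 3\right) = a^{2} + \left(-23 + 15\right) = a^{2} - 8 = -8 + a^{2}$)
$t{\left(\sqrt{336 - 75} \right)} - y{\left(594,460 \right)} = \left(-8 + \left(\sqrt{336 - 75}\right)^{2}\right) - \sqrt{460^{2} + 594^{2}} = \left(-8 + \left(\sqrt{261}\right)^{2}\right) - \sqrt{211600 + 352836} = \left(-8 + \left(3 \sqrt{29}\right)^{2}\right) - \sqrt{564436} = \left(-8 + 261\right) - 2 \sqrt{141109} = 253 - 2 \sqrt{141109}$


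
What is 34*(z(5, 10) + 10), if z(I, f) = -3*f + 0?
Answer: -680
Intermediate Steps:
z(I, f) = -3*f
34*(z(5, 10) + 10) = 34*(-3*10 + 10) = 34*(-30 + 10) = 34*(-20) = -680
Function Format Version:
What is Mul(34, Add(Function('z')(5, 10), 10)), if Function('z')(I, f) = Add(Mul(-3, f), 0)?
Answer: -680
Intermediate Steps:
Function('z')(I, f) = Mul(-3, f)
Mul(34, Add(Function('z')(5, 10), 10)) = Mul(34, Add(Mul(-3, 10), 10)) = Mul(34, Add(-30, 10)) = Mul(34, -20) = -680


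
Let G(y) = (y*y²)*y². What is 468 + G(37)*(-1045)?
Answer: -72464434597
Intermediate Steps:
G(y) = y⁵ (G(y) = y³*y² = y⁵)
468 + G(37)*(-1045) = 468 + 37⁵*(-1045) = 468 + 69343957*(-1045) = 468 - 72464435065 = -72464434597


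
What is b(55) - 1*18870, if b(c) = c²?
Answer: -15845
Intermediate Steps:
b(55) - 1*18870 = 55² - 1*18870 = 3025 - 18870 = -15845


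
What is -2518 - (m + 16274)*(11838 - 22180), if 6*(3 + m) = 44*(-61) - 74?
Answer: 490554874/3 ≈ 1.6352e+8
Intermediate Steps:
m = -1388/3 (m = -3 + (44*(-61) - 74)/6 = -3 + (-2684 - 74)/6 = -3 + (⅙)*(-2758) = -3 - 1379/3 = -1388/3 ≈ -462.67)
-2518 - (m + 16274)*(11838 - 22180) = -2518 - (-1388/3 + 16274)*(11838 - 22180) = -2518 - 47434*(-10342)/3 = -2518 - 1*(-490562428/3) = -2518 + 490562428/3 = 490554874/3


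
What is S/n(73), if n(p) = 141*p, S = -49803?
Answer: -16601/3431 ≈ -4.8385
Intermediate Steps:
S/n(73) = -49803/(141*73) = -49803/10293 = -49803*1/10293 = -16601/3431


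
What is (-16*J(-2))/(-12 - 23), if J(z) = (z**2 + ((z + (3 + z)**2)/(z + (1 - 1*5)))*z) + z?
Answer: 16/21 ≈ 0.76190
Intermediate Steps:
J(z) = z + z**2 + z*(z + (3 + z)**2)/(-4 + z) (J(z) = (z**2 + ((z + (3 + z)**2)/(z + (1 - 5)))*z) + z = (z**2 + ((z + (3 + z)**2)/(z - 4))*z) + z = (z**2 + ((z + (3 + z)**2)/(-4 + z))*z) + z = (z**2 + z*(z + (3 + z)**2)/(-4 + z)) + z = z + z**2 + z*(z + (3 + z)**2)/(-4 + z))
(-16*J(-2))/(-12 - 23) = (-(-32)*(5 + 2*(-2)**2 + 4*(-2))/(-4 - 2))/(-12 - 23) = -(-32)*(5 + 2*4 - 8)/(-6)/(-35) = -(-32)*(-1)*(5 + 8 - 8)/6*(-1/35) = -(-32)*(-1)*5/6*(-1/35) = -16*5/3*(-1/35) = -80/3*(-1/35) = 16/21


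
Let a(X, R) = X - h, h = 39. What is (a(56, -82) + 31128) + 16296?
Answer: 47441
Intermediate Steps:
a(X, R) = -39 + X (a(X, R) = X - 1*39 = X - 39 = -39 + X)
(a(56, -82) + 31128) + 16296 = ((-39 + 56) + 31128) + 16296 = (17 + 31128) + 16296 = 31145 + 16296 = 47441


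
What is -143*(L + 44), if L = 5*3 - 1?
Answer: -8294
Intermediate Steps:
L = 14 (L = 15 - 1 = 14)
-143*(L + 44) = -143*(14 + 44) = -143*58 = -8294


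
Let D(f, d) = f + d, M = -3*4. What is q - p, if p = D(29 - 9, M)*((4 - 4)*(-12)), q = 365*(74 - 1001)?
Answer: -338355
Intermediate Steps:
q = -338355 (q = 365*(-927) = -338355)
M = -12
D(f, d) = d + f
p = 0 (p = (-12 + (29 - 9))*((4 - 4)*(-12)) = (-12 + 20)*(0*(-12)) = 8*0 = 0)
q - p = -338355 - 1*0 = -338355 + 0 = -338355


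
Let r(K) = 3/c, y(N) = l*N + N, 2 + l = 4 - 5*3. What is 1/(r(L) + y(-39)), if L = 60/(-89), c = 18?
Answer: 6/2809 ≈ 0.0021360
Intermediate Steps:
l = -13 (l = -2 + (4 - 5*3) = -2 + (4 - 15) = -2 - 11 = -13)
y(N) = -12*N (y(N) = -13*N + N = -12*N)
L = -60/89 (L = 60*(-1/89) = -60/89 ≈ -0.67416)
r(K) = 1/6 (r(K) = 3/18 = 3*(1/18) = 1/6)
1/(r(L) + y(-39)) = 1/(1/6 - 12*(-39)) = 1/(1/6 + 468) = 1/(2809/6) = 6/2809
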